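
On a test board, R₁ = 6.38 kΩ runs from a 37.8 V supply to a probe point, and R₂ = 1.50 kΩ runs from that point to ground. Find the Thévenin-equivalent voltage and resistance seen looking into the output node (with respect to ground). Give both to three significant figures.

V_th is the open-circuit tap voltage: 37.8 × 1.50/(6.38 + 1.50) = 7.20 V.
With the supply zeroed, R₁ and R₂ appear in parallel from the tap: R_th = R₁‖R₂ = (6.38 × 1.50)/7.880 = 1.21 kΩ.

V_th = 7.20 V, R_th = 1.21 kΩ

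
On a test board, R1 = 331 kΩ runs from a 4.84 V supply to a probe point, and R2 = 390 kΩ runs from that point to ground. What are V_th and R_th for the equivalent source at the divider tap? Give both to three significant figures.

V_th is the open-circuit tap voltage: 4.84 × 390/(331 + 390) = 2.62 V.
With the supply zeroed, R1 and R2 appear in parallel from the tap: R_th = R1‖R2 = (331 × 390)/721.0 = 179 kΩ.

V_th = 2.62 V, R_th = 179 kΩ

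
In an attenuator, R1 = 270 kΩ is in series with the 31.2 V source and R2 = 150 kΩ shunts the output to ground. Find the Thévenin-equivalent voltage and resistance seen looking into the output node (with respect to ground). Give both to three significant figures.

V_th is the open-circuit tap voltage: 31.2 × 150/(270 + 150) = 11.1 V.
With the supply zeroed, R1 and R2 appear in parallel from the tap: R_th = R1‖R2 = (270 × 150)/420.0 = 96.4 kΩ.

V_th = 11.1 V, R_th = 96.4 kΩ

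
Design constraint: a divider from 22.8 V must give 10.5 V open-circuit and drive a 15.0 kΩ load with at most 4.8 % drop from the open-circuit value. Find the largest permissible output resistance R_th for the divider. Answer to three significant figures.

R_th ≤ 756 Ω

Loading drop = R_th/(R_th + R_L) ≤ 0.0480, so R_th ≤ R_L · ε/(1−ε) = 15.0 kΩ × 0.0480/0.9520 = 756 Ω.
(Any R1, R2 with R2/(R1+R2) = 0.461 and R1‖R2 ≤ 756 Ω will meet the spec.)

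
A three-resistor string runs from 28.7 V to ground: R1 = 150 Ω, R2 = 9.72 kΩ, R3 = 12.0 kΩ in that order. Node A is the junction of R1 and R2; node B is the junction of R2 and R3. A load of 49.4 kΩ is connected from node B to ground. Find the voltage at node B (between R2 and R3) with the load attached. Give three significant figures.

V ≈ 14.2 V

At node B, R3 is in parallel with the load: R3‖R_L = 9655 Ω.
Below node A the resistance is R2 + (R3‖R_L) = 19370 Ω, so V_A = 28.7 × 19370/19520 = 28.48 V.
Then V_B = V_A × (R3‖R_L)/(R2 + R3‖R_L) = 28.48 × 9655/19370 = 14.2 V.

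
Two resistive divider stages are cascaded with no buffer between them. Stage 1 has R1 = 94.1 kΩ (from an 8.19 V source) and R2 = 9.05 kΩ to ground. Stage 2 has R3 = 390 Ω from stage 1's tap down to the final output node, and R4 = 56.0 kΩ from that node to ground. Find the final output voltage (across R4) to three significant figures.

V_out ≈ 0.622 V

Stage 2 presents R3+R4 = 56390 Ω as a load on stage 1's tap.
Stage 1's lower leg becomes R2‖(R3+R4) = 7798 Ω, so V_mid = 8.19 × 7798/101900 = 0.6268 V.
Stage 2 is itself unloaded: V_out = V_mid × R4/(R3+R4) = 0.6268 × 56000/56390 = 0.622 V.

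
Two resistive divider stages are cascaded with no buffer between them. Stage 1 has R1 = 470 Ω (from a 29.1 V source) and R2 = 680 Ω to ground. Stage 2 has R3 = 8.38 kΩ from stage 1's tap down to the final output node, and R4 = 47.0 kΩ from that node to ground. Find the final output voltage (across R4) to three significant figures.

Stage 2 presents R3+R4 = 55380 Ω as a load on stage 1's tap.
Stage 1's lower leg becomes R2‖(R3+R4) = 671.8 Ω, so V_mid = 29.1 × 671.8/1142 = 17.12 V.
Stage 2 is itself unloaded: V_out = V_mid × R4/(R3+R4) = 17.12 × 47000/55380 = 14.5 V.

V_out ≈ 14.5 V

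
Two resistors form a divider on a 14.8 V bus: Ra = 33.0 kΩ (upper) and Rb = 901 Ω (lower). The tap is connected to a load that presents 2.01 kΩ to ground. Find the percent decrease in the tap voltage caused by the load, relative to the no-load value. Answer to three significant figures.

Unloaded V = 14.8 × 901/33900 = 0.3933 V.
Loaded: Rb‖R_L = 622.1 Ω, giving V = 14.8 × 622.1/33620 = 0.2739 V.
Drop = (0.3933 − 0.2739) / 0.3933 = 30.4 %.

30.4 %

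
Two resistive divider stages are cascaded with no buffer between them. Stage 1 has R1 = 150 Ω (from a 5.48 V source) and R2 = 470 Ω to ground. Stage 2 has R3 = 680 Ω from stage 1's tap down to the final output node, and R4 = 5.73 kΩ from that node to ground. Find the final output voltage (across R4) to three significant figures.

Stage 2 presents R3+R4 = 6410 Ω as a load on stage 1's tap.
Stage 1's lower leg becomes R2‖(R3+R4) = 437.9 Ω, so V_mid = 5.48 × 437.9/587.9 = 4.082 V.
Stage 2 is itself unloaded: V_out = V_mid × R4/(R3+R4) = 4.082 × 5730/6410 = 3.65 V.

V_out ≈ 3.65 V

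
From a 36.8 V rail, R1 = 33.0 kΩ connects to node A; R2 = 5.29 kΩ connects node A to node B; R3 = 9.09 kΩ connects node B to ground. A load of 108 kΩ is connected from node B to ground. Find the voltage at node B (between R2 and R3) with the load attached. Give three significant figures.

V ≈ 6.61 V

At node B, R3 is in parallel with the load: R3‖R_L = 8.384 kΩ.
Below node A the resistance is R2 + (R3‖R_L) = 13.67 kΩ, so V_A = 36.8 × 13.67/46.67 = 10.78 V.
Then V_B = V_A × (R3‖R_L)/(R2 + R3‖R_L) = 10.78 × 8.384/13.67 = 6.61 V.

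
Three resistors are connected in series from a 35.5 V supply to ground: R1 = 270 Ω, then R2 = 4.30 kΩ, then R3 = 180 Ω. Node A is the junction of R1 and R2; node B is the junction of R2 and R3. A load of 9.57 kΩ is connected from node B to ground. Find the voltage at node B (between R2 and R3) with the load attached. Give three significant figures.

V ≈ 1.32 V

At node B, R3 is in parallel with the load: R3‖R_L = 176.7 Ω.
Below node A the resistance is R2 + (R3‖R_L) = 4477 Ω, so V_A = 35.5 × 4477/4747 = 33.48 V.
Then V_B = V_A × (R3‖R_L)/(R2 + R3‖R_L) = 33.48 × 176.7/4477 = 1.32 V.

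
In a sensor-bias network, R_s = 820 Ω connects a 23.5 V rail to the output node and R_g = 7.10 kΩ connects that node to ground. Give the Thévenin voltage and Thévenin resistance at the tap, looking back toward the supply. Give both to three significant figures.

V_th is the open-circuit tap voltage: 23.5 × 7100/(820 + 7100) = 21.1 V.
With the supply zeroed, R_s and R_g appear in parallel from the tap: R_th = R_s‖R_g = (820 × 7100)/7920 = 735 Ω.

V_th = 21.1 V, R_th = 735 Ω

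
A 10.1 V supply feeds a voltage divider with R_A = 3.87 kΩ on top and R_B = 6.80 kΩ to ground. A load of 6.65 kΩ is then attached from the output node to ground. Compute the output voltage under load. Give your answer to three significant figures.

V_out ≈ 4.70 V

The load sits in parallel with R_B: R_B‖R_L = (6.80 × 6.65) / (6.80 + 6.65) = 3.362 kΩ.
V_out = 10.1 × 3.362 / (3.87 + 3.362) = 10.1 × 3.362/7.232 = 4.70 V.
(Unloaded it would have been 6.44 V.)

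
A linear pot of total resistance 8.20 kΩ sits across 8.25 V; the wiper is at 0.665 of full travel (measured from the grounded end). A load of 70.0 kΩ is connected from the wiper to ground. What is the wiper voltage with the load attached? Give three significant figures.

The wiper splits the pot into (1−α)R = 2.747 kΩ above and αR = 5.453 kΩ below.
Lower section ‖ load = 5.059 kΩ.
V_wiper = 8.25 × 5.059/(2.747 + 5.059) = 5.35 V.

V ≈ 5.35 V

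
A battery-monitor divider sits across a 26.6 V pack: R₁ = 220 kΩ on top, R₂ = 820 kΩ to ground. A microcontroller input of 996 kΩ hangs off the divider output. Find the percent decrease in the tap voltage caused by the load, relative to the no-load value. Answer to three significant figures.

Unloaded V = 26.6 × 820/1040 = 20.973 V.
Loaded: R₂‖R_L = 449.7 kΩ, giving V = 26.6 × 449.7/669.7 = 17.862 V.
Drop = (20.973 − 17.862) / 20.973 = 14.8 %.

14.8 %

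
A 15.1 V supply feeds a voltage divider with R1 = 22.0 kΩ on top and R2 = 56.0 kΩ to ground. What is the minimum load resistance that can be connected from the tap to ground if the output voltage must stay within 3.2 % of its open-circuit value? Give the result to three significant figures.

Output resistance R_th = R1‖R2 = (22.0 × 56.0)/78.00 = 15.79 kΩ.
The fractional drop is R_th/(R_th + R_L); requiring this ≤ 0.0320 gives R_L ≥ R_th(1/0.0320 − 1) = 15.79 × 30.25 = 478 kΩ.

R_L(min) ≈ 478 kΩ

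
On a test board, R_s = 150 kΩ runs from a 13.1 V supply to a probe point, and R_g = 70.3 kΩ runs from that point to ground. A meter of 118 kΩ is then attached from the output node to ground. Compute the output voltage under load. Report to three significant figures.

The load sits in parallel with R_g: R_g‖R_L = (70.3 × 118) / (70.3 + 118) = 44.05 kΩ.
V_out = 13.1 × 44.05 / (150 + 44.05) = 13.1 × 44.05/194.1 = 2.97 V.

V_out ≈ 2.97 V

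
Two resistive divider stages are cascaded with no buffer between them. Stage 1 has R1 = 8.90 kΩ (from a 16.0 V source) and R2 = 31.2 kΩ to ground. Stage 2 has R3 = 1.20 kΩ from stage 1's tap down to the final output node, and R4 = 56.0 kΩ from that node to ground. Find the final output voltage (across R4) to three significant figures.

Stage 2 presents R3+R4 = 57.20 kΩ as a load on stage 1's tap.
Stage 1's lower leg becomes R2‖(R3+R4) = 20.19 kΩ, so V_mid = 16.0 × 20.19/29.09 = 11.10 V.
Stage 2 is itself unloaded: V_out = V_mid × R4/(R3+R4) = 11.10 × 56.0/57.20 = 10.9 V.

V_out ≈ 10.9 V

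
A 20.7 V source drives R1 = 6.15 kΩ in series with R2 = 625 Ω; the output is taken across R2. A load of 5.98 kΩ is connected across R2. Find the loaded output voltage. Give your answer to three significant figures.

The load sits in parallel with R2: R2‖R_L = (625 × 5980) / (625 + 5980) = 565.9 Ω.
V_out = 20.7 × 565.9 / (6150 + 565.9) = 20.7 × 565.9/6716 = 1.74 V.
(Unloaded it would have been 1.91 V.)

V_out ≈ 1.74 V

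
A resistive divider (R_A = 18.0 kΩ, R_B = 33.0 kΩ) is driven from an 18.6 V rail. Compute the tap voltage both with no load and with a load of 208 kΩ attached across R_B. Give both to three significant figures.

Unloaded: 12.0 V; loaded: 11.4 V

Open-circuit: V = 18.6 × 33.0/(18.0 + 33.0) = 12.0 V.
With the load, R_B becomes R_B‖R_L = 28.48 kΩ, so V = 18.6 × 28.48/46.48 = 11.4 V.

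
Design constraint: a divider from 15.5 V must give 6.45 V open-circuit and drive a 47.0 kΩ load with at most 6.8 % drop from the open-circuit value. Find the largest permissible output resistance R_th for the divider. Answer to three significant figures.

Loading drop = R_th/(R_th + R_L) ≤ 0.0680, so R_th ≤ R_L · ε/(1−ε) = 47.0 kΩ × 0.0680/0.9320 = 3.43 kΩ.

R_th ≤ 3.43 kΩ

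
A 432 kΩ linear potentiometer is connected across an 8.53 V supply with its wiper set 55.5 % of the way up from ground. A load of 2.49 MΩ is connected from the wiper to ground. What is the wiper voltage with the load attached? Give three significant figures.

V ≈ 4.54 V

The wiper splits the pot into (1−α)R = 192.2 kΩ above and αR = 239.8 kΩ below.
Lower section ‖ load = 218.7 kΩ.
V_wiper = 8.53 × 218.7/(192.2 + 218.7) = 4.54 V.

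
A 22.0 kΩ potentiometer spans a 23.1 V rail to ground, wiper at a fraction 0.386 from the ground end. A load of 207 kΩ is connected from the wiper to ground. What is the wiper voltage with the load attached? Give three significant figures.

V ≈ 8.70 V

The wiper splits the pot into (1−α)R = 13.51 kΩ above and αR = 8.492 kΩ below.
Lower section ‖ load = 8.157 kΩ.
V_wiper = 23.1 × 8.157/(13.51 + 8.157) = 8.70 V.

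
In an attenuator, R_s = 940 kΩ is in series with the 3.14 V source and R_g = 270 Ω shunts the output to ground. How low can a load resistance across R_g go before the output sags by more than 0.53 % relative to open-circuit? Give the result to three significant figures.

Output resistance R_th = R_s‖R_g = (940000 × 270)/940300 = 269.9 Ω.
The fractional drop is R_th/(R_th + R_L); requiring this ≤ 0.00530 gives R_L ≥ R_th(1/0.00530 − 1) = 269.9 × 187.7 = 50.7 kΩ.

R_L(min) ≈ 50.7 kΩ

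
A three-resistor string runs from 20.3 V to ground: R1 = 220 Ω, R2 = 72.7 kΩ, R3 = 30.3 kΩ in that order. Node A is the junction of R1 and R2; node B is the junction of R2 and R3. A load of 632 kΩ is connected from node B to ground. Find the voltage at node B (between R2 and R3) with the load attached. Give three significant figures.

V ≈ 5.76 V

At node B, R3 is in parallel with the load: R3‖R_L = 28910 Ω.
Below node A the resistance is R2 + (R3‖R_L) = 101600 Ω, so V_A = 20.3 × 101600/101800 = 20.26 V.
Then V_B = V_A × (R3‖R_L)/(R2 + R3‖R_L) = 20.26 × 28910/101600 = 5.76 V.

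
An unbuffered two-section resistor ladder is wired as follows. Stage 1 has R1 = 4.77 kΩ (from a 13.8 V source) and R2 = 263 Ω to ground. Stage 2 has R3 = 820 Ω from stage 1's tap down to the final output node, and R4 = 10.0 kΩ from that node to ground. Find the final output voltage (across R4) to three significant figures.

Stage 2 presents R3+R4 = 10820 Ω as a load on stage 1's tap.
Stage 1's lower leg becomes R2‖(R3+R4) = 256.8 Ω, so V_mid = 13.8 × 256.8/5027 = 0.7049 V.
Stage 2 is itself unloaded: V_out = V_mid × R4/(R3+R4) = 0.7049 × 10000/10820 = 0.651 V.

V_out ≈ 0.651 V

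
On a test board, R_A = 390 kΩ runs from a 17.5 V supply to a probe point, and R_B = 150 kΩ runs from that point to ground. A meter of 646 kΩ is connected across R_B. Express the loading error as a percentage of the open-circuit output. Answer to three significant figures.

The divider's output (Thévenin) resistance is R_A‖R_B = 108.3 kΩ.
Fractional drop under load = R_th/(R_th + R_L) = 108.3 / (108.3 + 646) = 0.1436.
So the output falls by 14.4 %.

14.4 %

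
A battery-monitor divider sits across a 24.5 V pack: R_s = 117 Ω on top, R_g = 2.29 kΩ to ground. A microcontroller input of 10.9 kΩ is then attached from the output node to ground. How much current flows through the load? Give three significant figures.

R_g‖R_L = 1892 Ω; V_out = 24.5 × 1892/2009 = 23.07 V.
I_L = V_out / R_L = 23.07 / 10.9 kΩ = 2.12 mA.

I_L ≈ 2.12 mA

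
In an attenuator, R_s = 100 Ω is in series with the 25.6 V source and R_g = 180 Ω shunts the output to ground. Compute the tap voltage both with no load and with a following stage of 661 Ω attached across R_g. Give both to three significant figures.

Open-circuit: V = 25.6 × 180/(100 + 180) = 16.5 V.
With the load, R_g becomes R_g‖R_L = 141.5 Ω, so V = 25.6 × 141.5/241.5 = 15.0 V.

Unloaded: 16.5 V; loaded: 15.0 V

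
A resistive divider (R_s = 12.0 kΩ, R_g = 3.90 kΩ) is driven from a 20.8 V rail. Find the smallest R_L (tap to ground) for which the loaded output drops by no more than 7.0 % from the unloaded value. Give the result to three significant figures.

R_L(min) ≈ 39.1 kΩ

Output resistance R_th = R_s‖R_g = (12.0 × 3.90)/15.90 = 2.943 kΩ.
The fractional drop is R_th/(R_th + R_L); requiring this ≤ 0.0700 gives R_L ≥ R_th(1/0.0700 − 1) = 2.943 × 13.29 = 39.1 kΩ.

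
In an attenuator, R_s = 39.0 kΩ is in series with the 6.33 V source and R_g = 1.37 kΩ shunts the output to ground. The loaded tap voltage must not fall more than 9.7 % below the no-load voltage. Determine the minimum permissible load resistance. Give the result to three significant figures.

R_L(min) ≈ 12.3 kΩ

Output resistance R_th = R_s‖R_g = (39.0 × 1.37)/40.37 = 1.324 kΩ.
The fractional drop is R_th/(R_th + R_L); requiring this ≤ 0.0970 gives R_L ≥ R_th(1/0.0970 − 1) = 1.324 × 9.309 = 12.3 kΩ.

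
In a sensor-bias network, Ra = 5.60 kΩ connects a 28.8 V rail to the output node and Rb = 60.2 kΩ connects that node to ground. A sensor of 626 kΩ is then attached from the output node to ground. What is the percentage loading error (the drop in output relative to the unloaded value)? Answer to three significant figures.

The divider's output (Thévenin) resistance is Ra‖Rb = 5.123 kΩ.
Fractional drop under load = R_th/(R_th + R_L) = 5.123 / (5.123 + 626) = 0.008118.
So the output falls by 0.812 %.

0.812 %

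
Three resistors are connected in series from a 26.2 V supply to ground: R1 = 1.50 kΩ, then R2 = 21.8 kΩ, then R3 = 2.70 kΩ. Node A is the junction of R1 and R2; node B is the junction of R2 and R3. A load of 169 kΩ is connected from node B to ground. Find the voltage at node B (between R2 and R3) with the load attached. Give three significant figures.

V ≈ 2.68 V

At node B, R3 is in parallel with the load: R3‖R_L = 2.658 kΩ.
Below node A the resistance is R2 + (R3‖R_L) = 24.46 kΩ, so V_A = 26.2 × 24.46/25.96 = 24.69 V.
Then V_B = V_A × (R3‖R_L)/(R2 + R3‖R_L) = 24.69 × 2.658/24.46 = 2.68 V.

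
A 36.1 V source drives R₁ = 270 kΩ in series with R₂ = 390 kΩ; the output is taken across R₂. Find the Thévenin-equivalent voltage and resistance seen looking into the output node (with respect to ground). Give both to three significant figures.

V_th is the open-circuit tap voltage: 36.1 × 390/(270 + 390) = 21.3 V.
With the supply zeroed, R₁ and R₂ appear in parallel from the tap: R_th = R₁‖R₂ = (270 × 390)/660.0 = 160 kΩ.

V_th = 21.3 V, R_th = 160 kΩ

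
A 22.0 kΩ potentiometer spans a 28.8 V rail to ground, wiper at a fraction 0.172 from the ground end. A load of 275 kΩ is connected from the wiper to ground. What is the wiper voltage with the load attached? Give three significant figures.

The wiper splits the pot into (1−α)R = 18.22 kΩ above and αR = 3.784 kΩ below.
Lower section ‖ load = 3.733 kΩ.
V_wiper = 28.8 × 3.733/(18.22 + 3.733) = 4.90 V.

V ≈ 4.90 V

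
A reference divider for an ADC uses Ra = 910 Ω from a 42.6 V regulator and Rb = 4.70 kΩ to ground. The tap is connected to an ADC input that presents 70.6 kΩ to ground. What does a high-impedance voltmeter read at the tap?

V_out ≈ 35.3 V

The load sits in parallel with Rb: Rb‖R_L = (4700 × 70600) / (4700 + 70600) = 4407 Ω.
V_out = 42.6 × 4407 / (910 + 4407) = 42.6 × 4407/5317 = 35.3 V.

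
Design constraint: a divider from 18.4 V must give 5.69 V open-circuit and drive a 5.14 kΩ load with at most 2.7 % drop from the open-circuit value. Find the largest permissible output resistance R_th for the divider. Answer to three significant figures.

Loading drop = R_th/(R_th + R_L) ≤ 0.0270, so R_th ≤ R_L · ε/(1−ε) = 5.14 kΩ × 0.0270/0.9730 = 143 Ω.

R_th ≤ 143 Ω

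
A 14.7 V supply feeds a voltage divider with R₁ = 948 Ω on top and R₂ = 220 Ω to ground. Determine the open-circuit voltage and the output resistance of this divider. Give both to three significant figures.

V_th = 2.77 V, R_th = 179 Ω

V_th is the open-circuit tap voltage: 14.7 × 220/(948 + 220) = 2.77 V.
With the supply zeroed, R₁ and R₂ appear in parallel from the tap: R_th = R₁‖R₂ = (948 × 220)/1168 = 179 Ω.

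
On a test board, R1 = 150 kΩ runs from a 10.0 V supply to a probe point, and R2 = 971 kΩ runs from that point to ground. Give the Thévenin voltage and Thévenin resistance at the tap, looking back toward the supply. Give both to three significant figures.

V_th = 8.66 V, R_th = 130 kΩ

V_th is the open-circuit tap voltage: 10.0 × 971/(150 + 971) = 8.66 V.
With the supply zeroed, R1 and R2 appear in parallel from the tap: R_th = R1‖R2 = (150 × 971)/1121 = 130 kΩ.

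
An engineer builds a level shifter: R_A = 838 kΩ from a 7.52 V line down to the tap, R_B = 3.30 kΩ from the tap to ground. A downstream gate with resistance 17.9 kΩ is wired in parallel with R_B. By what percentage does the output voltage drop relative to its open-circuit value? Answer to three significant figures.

15.5 %

Unloaded V = 7.52 × 3.30/841.3 = 0.02950 V.
Loaded: R_B‖R_L = 2.786 kΩ, giving V = 7.52 × 2.786/840.8 = 0.02492 V.
Drop = (0.02950 − 0.02492) / 0.02950 = 15.5 %.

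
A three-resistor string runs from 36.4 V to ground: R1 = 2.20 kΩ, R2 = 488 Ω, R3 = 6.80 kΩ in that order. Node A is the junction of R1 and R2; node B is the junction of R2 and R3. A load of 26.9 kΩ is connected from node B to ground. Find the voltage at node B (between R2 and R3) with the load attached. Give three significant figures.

At node B, R3 is in parallel with the load: R3‖R_L = 5428 Ω.
Below node A the resistance is R2 + (R3‖R_L) = 5916 Ω, so V_A = 36.4 × 5916/8116 = 26.53 V.
Then V_B = V_A × (R3‖R_L)/(R2 + R3‖R_L) = 26.53 × 5428/5916 = 24.3 V.

V ≈ 24.3 V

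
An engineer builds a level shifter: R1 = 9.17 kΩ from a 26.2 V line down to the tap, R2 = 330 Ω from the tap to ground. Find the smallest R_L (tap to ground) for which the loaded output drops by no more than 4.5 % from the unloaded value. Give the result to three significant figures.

R_L(min) ≈ 6.76 kΩ

Output resistance R_th = R1‖R2 = (9170 × 330)/9500 = 318.5 Ω.
The fractional drop is R_th/(R_th + R_L); requiring this ≤ 0.0450 gives R_L ≥ R_th(1/0.0450 − 1) = 318.5 × 21.22 = 6.76 kΩ.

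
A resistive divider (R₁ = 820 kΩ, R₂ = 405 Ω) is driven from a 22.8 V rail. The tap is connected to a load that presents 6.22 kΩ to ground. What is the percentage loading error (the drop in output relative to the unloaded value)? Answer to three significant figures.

6.11 %

The divider's output (Thévenin) resistance is R₁‖R₂ = 404.8 Ω.
Fractional drop under load = R_th/(R_th + R_L) = 404.8 / (404.8 + 6220) = 0.06110.
So the output falls by 6.11 %.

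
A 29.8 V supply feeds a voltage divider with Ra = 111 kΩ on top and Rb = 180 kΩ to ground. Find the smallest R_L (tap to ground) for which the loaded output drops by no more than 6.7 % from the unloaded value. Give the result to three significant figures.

R_L(min) ≈ 956 kΩ

Output resistance R_th = Ra‖Rb = (111 × 180)/291.0 = 68.66 kΩ.
The fractional drop is R_th/(R_th + R_L); requiring this ≤ 0.0670 gives R_L ≥ R_th(1/0.0670 − 1) = 68.66 × 13.93 = 956 kΩ.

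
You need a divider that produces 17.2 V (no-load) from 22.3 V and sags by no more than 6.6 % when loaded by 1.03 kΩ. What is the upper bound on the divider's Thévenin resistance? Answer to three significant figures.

R_th ≤ 72.8 Ω

Loading drop = R_th/(R_th + R_L) ≤ 0.0660, so R_th ≤ R_L · ε/(1−ε) = 1.03 kΩ × 0.0660/0.9340 = 72.8 Ω.
(Any R1, R2 with R2/(R1+R2) = 0.771 and R1‖R2 ≤ 72.8 Ω will meet the spec.)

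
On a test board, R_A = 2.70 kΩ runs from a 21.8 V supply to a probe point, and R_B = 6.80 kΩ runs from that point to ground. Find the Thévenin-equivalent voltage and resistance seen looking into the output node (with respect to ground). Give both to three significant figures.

V_th = 15.6 V, R_th = 1.93 kΩ

V_th is the open-circuit tap voltage: 21.8 × 6.80/(2.70 + 6.80) = 15.6 V.
With the supply zeroed, R_A and R_B appear in parallel from the tap: R_th = R_A‖R_B = (2.70 × 6.80)/9.500 = 1.93 kΩ.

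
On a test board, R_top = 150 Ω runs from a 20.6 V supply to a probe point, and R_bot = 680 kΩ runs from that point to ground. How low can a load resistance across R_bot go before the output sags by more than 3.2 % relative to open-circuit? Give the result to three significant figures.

R_L(min) ≈ 4.54 kΩ

Output resistance R_th = R_top‖R_bot = (150 × 680000)/680200 = 150.0 Ω.
The fractional drop is R_th/(R_th + R_L); requiring this ≤ 0.0320 gives R_L ≥ R_th(1/0.0320 − 1) = 150.0 × 30.25 = 4.54 kΩ.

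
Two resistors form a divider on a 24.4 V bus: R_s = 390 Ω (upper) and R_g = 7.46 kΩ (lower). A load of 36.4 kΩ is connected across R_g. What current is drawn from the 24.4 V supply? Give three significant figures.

R_g‖R_L = 6191 Ω, so the source sees R_s + R_g‖R_L = 6581 Ω.
I = 24.4 V / 6581 Ω = 3.71 mA.

I ≈ 3.71 mA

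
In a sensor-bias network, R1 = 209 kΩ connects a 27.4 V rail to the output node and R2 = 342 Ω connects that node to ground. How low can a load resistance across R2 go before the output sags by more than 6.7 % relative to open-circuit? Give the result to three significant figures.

Output resistance R_th = R1‖R2 = (209000 × 342)/209300 = 341.4 Ω.
The fractional drop is R_th/(R_th + R_L); requiring this ≤ 0.0670 gives R_L ≥ R_th(1/0.0670 − 1) = 341.4 × 13.93 = 4.75 kΩ.

R_L(min) ≈ 4.75 kΩ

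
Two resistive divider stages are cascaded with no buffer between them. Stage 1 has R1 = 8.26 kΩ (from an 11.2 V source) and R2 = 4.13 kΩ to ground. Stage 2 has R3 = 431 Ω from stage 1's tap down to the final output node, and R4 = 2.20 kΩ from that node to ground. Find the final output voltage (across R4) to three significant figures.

V_out ≈ 1.53 V

Stage 2 presents R3+R4 = 2631 Ω as a load on stage 1's tap.
Stage 1's lower leg becomes R2‖(R3+R4) = 1607 Ω, so V_mid = 11.2 × 1607/9867 = 1.824 V.
Stage 2 is itself unloaded: V_out = V_mid × R4/(R3+R4) = 1.824 × 2200/2631 = 1.53 V.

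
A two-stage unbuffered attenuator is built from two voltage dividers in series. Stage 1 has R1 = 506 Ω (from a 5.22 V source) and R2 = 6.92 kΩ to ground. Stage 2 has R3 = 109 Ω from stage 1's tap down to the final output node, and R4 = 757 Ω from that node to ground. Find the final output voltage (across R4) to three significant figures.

V_out ≈ 2.75 V

Stage 2 presents R3+R4 = 866.0 Ω as a load on stage 1's tap.
Stage 1's lower leg becomes R2‖(R3+R4) = 769.7 Ω, so V_mid = 5.22 × 769.7/1276 = 3.149 V.
Stage 2 is itself unloaded: V_out = V_mid × R4/(R3+R4) = 3.149 × 757/866.0 = 2.75 V.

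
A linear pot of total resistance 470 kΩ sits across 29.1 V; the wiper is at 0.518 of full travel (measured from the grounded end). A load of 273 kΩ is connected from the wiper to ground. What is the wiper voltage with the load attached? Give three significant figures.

V ≈ 10.5 V

The wiper splits the pot into (1−α)R = 226.5 kΩ above and αR = 243.5 kΩ below.
Lower section ‖ load = 128.7 kΩ.
V_wiper = 29.1 × 128.7/(226.5 + 128.7) = 10.5 V.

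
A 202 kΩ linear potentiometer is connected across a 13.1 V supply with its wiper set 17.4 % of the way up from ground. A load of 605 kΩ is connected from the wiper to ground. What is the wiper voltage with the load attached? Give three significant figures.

The wiper splits the pot into (1−α)R = 166.9 kΩ above and αR = 35.15 kΩ below.
Lower section ‖ load = 33.22 kΩ.
V_wiper = 13.1 × 33.22/(166.9 + 33.22) = 2.18 V.

V ≈ 2.18 V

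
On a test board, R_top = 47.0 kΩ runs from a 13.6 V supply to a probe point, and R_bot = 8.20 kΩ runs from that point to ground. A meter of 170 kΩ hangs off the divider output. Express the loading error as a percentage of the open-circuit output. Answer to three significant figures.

3.94 %

The divider's output (Thévenin) resistance is R_top‖R_bot = 6.982 kΩ.
Fractional drop under load = R_th/(R_th + R_L) = 6.982 / (6.982 + 170) = 0.03945.
So the output falls by 3.94 %.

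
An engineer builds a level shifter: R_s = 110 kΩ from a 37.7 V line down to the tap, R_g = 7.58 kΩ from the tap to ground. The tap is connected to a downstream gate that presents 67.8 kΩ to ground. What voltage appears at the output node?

The load sits in parallel with R_g: R_g‖R_L = (7.58 × 67.8) / (7.58 + 67.8) = 6.818 kΩ.
V_out = 37.7 × 6.818 / (110 + 6.818) = 37.7 × 6.818/116.8 = 2.20 V.
(Unloaded it would have been 2.43 V.)

V_out ≈ 2.20 V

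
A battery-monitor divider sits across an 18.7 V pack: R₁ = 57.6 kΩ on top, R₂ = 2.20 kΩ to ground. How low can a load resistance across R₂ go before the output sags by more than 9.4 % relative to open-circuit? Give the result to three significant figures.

Output resistance R_th = R₁‖R₂ = (57.6 × 2.20)/59.80 = 2.119 kΩ.
The fractional drop is R_th/(R_th + R_L); requiring this ≤ 0.0940 gives R_L ≥ R_th(1/0.0940 − 1) = 2.119 × 9.638 = 20.4 kΩ.

R_L(min) ≈ 20.4 kΩ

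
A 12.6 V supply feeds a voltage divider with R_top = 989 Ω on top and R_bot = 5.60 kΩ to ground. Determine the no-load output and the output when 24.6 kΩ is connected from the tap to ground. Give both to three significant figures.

Unloaded: 10.7 V; loaded: 10.4 V

Open-circuit: V = 12.6 × 5600/(989 + 5600) = 10.7 V.
With the load, R_bot becomes R_bot‖R_L = 4562 Ω, so V = 12.6 × 4562/5551 = 10.4 V.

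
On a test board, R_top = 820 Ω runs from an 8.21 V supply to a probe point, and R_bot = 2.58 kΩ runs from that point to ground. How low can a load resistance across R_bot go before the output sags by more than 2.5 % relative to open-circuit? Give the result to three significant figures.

Output resistance R_th = R_top‖R_bot = (820 × 2580)/3400 = 622.2 Ω.
The fractional drop is R_th/(R_th + R_L); requiring this ≤ 0.0250 gives R_L ≥ R_th(1/0.0250 − 1) = 622.2 × 39.00 = 24.3 kΩ.

R_L(min) ≈ 24.3 kΩ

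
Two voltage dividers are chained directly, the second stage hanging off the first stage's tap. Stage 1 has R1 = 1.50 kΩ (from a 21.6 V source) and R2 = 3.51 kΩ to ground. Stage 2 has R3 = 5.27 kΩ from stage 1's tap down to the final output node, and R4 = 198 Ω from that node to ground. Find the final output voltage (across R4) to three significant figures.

Stage 2 presents R3+R4 = 5468 Ω as a load on stage 1's tap.
Stage 1's lower leg becomes R2‖(R3+R4) = 2138 Ω, so V_mid = 21.6 × 2138/3638 = 12.69 V.
Stage 2 is itself unloaded: V_out = V_mid × R4/(R3+R4) = 12.69 × 198/5468 = 0.460 V.

V_out ≈ 0.460 V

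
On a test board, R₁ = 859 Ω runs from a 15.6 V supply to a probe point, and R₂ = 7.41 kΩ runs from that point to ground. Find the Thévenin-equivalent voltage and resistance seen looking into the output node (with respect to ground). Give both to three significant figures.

V_th is the open-circuit tap voltage: 15.6 × 7410/(859 + 7410) = 14.0 V.
With the supply zeroed, R₁ and R₂ appear in parallel from the tap: R_th = R₁‖R₂ = (859 × 7410)/8269 = 770 Ω.

V_th = 14.0 V, R_th = 770 Ω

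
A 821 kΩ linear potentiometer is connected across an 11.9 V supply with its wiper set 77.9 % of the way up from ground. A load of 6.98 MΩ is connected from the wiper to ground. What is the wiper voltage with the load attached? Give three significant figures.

The wiper splits the pot into (1−α)R = 181.4 kΩ above and αR = 639.6 kΩ below.
Lower section ‖ load = 585.9 kΩ.
V_wiper = 11.9 × 585.9/(181.4 + 585.9) = 9.09 V.

V ≈ 9.09 V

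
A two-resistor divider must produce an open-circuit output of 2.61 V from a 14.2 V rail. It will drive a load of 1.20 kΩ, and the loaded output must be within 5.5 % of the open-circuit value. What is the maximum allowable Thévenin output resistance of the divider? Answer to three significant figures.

Loading drop = R_th/(R_th + R_L) ≤ 0.0550, so R_th ≤ R_L · ε/(1−ε) = 1.20 kΩ × 0.0550/0.9450 = 69.8 Ω.
(Any R1, R2 with R2/(R1+R2) = 0.184 and R1‖R2 ≤ 69.8 Ω will meet the spec.)

R_th ≤ 69.8 Ω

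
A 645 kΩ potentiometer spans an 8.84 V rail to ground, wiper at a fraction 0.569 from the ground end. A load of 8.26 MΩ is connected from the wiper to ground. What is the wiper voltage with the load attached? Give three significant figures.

V ≈ 4.94 V

The wiper splits the pot into (1−α)R = 278.0 kΩ above and αR = 367.0 kΩ below.
Lower section ‖ load = 351.4 kΩ.
V_wiper = 8.84 × 351.4/(278.0 + 351.4) = 4.94 V.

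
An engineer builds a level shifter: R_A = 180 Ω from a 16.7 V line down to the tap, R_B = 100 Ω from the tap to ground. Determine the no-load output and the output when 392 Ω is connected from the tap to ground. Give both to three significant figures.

Open-circuit: V = 16.7 × 100/(180 + 100) = 5.96 V.
With the load, R_B becomes R_B‖R_L = 79.67 Ω, so V = 16.7 × 79.67/259.7 = 5.12 V.

Unloaded: 5.96 V; loaded: 5.12 V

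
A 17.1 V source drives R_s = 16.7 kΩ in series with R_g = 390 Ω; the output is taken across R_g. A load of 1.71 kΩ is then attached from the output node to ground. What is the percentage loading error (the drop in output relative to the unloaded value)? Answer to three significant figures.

The divider's output (Thévenin) resistance is R_s‖R_g = 381.1 Ω.
Fractional drop under load = R_th/(R_th + R_L) = 381.1 / (381.1 + 1710) = 0.1822.
So the output falls by 18.2 %.

18.2 %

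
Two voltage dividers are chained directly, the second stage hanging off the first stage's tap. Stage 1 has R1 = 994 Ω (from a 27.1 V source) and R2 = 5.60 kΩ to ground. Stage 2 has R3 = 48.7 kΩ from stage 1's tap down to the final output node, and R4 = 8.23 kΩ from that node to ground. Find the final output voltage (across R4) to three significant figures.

Stage 2 presents R3+R4 = 56930 Ω as a load on stage 1's tap.
Stage 1's lower leg becomes R2‖(R3+R4) = 5098 Ω, so V_mid = 27.1 × 5098/6092 = 22.68 V.
Stage 2 is itself unloaded: V_out = V_mid × R4/(R3+R4) = 22.68 × 8230/56930 = 3.28 V.

V_out ≈ 3.28 V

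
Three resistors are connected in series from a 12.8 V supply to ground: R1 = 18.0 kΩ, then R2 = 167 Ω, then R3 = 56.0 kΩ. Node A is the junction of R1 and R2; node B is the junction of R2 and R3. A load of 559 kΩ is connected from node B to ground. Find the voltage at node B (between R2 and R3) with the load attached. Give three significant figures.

At node B, R3 is in parallel with the load: R3‖R_L = 50900 Ω.
Below node A the resistance is R2 + (R3‖R_L) = 51070 Ω, so V_A = 12.8 × 51070/69070 = 9.464 V.
Then V_B = V_A × (R3‖R_L)/(R2 + R3‖R_L) = 9.464 × 50900/51070 = 9.43 V.

V ≈ 9.43 V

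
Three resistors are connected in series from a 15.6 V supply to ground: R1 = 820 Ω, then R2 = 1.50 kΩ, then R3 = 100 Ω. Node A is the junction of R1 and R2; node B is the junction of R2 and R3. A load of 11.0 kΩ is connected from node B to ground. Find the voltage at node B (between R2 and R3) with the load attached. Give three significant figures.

At node B, R3 is in parallel with the load: R3‖R_L = 99.10 Ω.
Below node A the resistance is R2 + (R3‖R_L) = 1599 Ω, so V_A = 15.6 × 1599/2419 = 10.31 V.
Then V_B = V_A × (R3‖R_L)/(R2 + R3‖R_L) = 10.31 × 99.10/1599 = 0.639 V.

V ≈ 0.639 V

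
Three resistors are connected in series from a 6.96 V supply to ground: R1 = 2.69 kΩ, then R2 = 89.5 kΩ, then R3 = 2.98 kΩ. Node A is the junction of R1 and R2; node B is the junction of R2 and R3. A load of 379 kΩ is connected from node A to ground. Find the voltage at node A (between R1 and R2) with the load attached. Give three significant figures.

Below node A the series string R2+R3 = 92.48 kΩ sits in parallel with the 379 kΩ load: 74.34 kΩ.
V_A = 6.96 × 74.34/(2.69 + 74.34) = 6.72 V.

V ≈ 6.72 V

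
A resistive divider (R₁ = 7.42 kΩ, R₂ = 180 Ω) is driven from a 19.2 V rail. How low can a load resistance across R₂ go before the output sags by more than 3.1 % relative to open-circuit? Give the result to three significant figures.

R_L(min) ≈ 5.49 kΩ

Output resistance R_th = R₁‖R₂ = (7420 × 180)/7600 = 175.7 Ω.
The fractional drop is R_th/(R_th + R_L); requiring this ≤ 0.0310 gives R_L ≥ R_th(1/0.0310 − 1) = 175.7 × 31.26 = 5.49 kΩ.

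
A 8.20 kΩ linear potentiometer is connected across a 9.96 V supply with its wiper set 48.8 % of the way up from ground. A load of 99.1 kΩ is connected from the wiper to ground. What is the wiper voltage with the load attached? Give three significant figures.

The wiper splits the pot into (1−α)R = 4.198 kΩ above and αR = 4.002 kΩ below.
Lower section ‖ load = 3.846 kΩ.
V_wiper = 9.96 × 3.846/(4.198 + 3.846) = 4.76 V.

V ≈ 4.76 V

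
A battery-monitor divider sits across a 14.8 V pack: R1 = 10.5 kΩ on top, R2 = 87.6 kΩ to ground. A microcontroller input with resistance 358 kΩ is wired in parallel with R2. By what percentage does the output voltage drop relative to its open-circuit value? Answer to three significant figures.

The divider's output (Thévenin) resistance is R1‖R2 = 9.376 kΩ.
Fractional drop under load = R_th/(R_th + R_L) = 9.376 / (9.376 + 358) = 0.02552.
So the output falls by 2.55 %.

2.55 %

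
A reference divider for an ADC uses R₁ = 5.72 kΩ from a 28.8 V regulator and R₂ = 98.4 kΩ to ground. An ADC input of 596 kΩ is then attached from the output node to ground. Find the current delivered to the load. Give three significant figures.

I_L ≈ 0.0453 mA

R₂‖R_L = 84.46 kΩ; V_out = 28.8 × 84.46/90.18 = 26.97 V.
I_L = V_out / R_L = 26.97 / 596 kΩ = 0.0453 mA.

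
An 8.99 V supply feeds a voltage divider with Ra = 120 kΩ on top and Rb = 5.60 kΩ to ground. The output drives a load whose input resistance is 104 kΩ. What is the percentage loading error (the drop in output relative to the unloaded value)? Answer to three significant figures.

The divider's output (Thévenin) resistance is Ra‖Rb = 5.350 kΩ.
Fractional drop under load = R_th/(R_th + R_L) = 5.350 / (5.350 + 104) = 0.04893.
So the output falls by 4.89 %.

4.89 %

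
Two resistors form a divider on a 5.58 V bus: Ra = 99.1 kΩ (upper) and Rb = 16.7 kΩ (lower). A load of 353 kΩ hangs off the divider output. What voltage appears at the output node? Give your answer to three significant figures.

The load sits in parallel with Rb: Rb‖R_L = (16.7 × 353) / (16.7 + 353) = 15.95 kΩ.
V_out = 5.58 × 15.95 / (99.1 + 15.95) = 5.58 × 15.95/115.0 = 0.773 V.

V_out ≈ 0.773 V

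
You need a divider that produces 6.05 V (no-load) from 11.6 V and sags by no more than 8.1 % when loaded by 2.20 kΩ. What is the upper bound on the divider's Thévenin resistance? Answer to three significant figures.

R_th ≤ 194 Ω

Loading drop = R_th/(R_th + R_L) ≤ 0.0810, so R_th ≤ R_L · ε/(1−ε) = 2.20 kΩ × 0.0810/0.9190 = 194 Ω.
(Any R1, R2 with R2/(R1+R2) = 0.522 and R1‖R2 ≤ 194 Ω will meet the spec.)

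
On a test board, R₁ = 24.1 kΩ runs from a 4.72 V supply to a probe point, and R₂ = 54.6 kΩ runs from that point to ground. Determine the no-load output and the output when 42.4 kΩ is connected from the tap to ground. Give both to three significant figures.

Open-circuit: V = 4.72 × 54.6/(24.1 + 54.6) = 3.27 V.
With the load, R₂ becomes R₂‖R_L = 23.87 kΩ, so V = 4.72 × 23.87/47.97 = 2.35 V.

Unloaded: 3.27 V; loaded: 2.35 V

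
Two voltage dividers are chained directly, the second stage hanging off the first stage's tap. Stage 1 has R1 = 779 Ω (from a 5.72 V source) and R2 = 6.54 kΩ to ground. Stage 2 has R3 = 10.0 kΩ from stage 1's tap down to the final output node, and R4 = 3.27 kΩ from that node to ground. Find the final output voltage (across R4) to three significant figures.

Stage 2 presents R3+R4 = 13270 Ω as a load on stage 1's tap.
Stage 1's lower leg becomes R2‖(R3+R4) = 4381 Ω, so V_mid = 5.72 × 4381/5160 = 4.856 V.
Stage 2 is itself unloaded: V_out = V_mid × R4/(R3+R4) = 4.856 × 3270/13270 = 1.20 V.

V_out ≈ 1.20 V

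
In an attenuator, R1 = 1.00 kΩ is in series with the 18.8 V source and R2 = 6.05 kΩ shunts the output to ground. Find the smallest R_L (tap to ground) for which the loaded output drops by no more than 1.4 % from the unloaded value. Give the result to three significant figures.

Output resistance R_th = R1‖R2 = (1000 × 6050)/7050 = 858.2 Ω.
The fractional drop is R_th/(R_th + R_L); requiring this ≤ 0.0140 gives R_L ≥ R_th(1/0.0140 − 1) = 858.2 × 70.43 = 60.4 kΩ.

R_L(min) ≈ 60.4 kΩ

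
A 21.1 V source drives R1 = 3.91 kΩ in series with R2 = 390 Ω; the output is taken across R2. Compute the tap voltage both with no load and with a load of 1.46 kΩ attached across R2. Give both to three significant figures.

Unloaded: 1.91 V; loaded: 1.54 V

Open-circuit: V = 21.1 × 390/(3910 + 390) = 1.91 V.
With the load, R2 becomes R2‖R_L = 307.8 Ω, so V = 21.1 × 307.8/4218 = 1.54 V.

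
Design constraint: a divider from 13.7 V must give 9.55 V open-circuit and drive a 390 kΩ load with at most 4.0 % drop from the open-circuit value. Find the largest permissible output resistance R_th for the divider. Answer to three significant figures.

R_th ≤ 16.2 kΩ

Loading drop = R_th/(R_th + R_L) ≤ 0.0400, so R_th ≤ R_L · ε/(1−ε) = 390 kΩ × 0.0400/0.9600 = 16.2 kΩ.
(Any R1, R2 with R2/(R1+R2) = 0.697 and R1‖R2 ≤ 16.2 kΩ will meet the spec.)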